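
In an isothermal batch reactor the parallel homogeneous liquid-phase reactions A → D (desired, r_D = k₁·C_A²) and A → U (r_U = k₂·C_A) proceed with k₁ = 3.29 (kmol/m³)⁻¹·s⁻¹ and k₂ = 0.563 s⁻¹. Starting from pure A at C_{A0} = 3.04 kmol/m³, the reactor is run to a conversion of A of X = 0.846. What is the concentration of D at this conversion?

2.30 kmol/m³

C_A = C_{A0}(1−X) = 0.4682 kmol/m³.
Along a PFR/batch, dC_U/dC_A = −r_U/(r_D+r_U) = −k₂/(k₂+k₁·C_A).
Integrating from C_{A0} to C_A: C_U = (0.563/3.29)·ln[(0.563+3.29·3.04)/(0.563+3.29·0.468)] = 0.1711·ln(10.56/2.103) = 0.2762 kmol/m³.
Then C_D = (C_{A0}−C_A) − C_U = 2.572 − 0.2762 = 2.296 kmol/m³.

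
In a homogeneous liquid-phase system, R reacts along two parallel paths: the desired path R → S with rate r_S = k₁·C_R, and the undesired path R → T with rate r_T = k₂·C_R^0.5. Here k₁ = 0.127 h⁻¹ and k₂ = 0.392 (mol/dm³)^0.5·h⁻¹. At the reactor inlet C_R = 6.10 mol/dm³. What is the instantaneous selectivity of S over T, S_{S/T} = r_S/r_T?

S_{S/T} = r_S/r_T = (k₁·C_R)/(k₂·C_R^0.5) = (k₁/k₂)·C_R^0.5.
= (0.127×6.100) / (0.392×6.100^0.5) = 0.7747/0.9682 = 0.800.

0.800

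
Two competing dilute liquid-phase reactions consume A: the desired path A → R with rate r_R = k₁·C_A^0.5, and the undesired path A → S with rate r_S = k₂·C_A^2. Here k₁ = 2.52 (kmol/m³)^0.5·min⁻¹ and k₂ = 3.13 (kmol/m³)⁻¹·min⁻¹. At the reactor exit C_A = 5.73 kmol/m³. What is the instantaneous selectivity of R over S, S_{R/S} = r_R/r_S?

0.0587

S_{R/S} = r_R/r_S = (k₁·C_A^0.5)/(k₂·C_A^2) = (k₁/k₂)·C_A^-1.5.
= (2.52×5.730^0.5) / (3.13×5.730^2) = 6.032/102.8 = 0.0587.
The undesired path is higher order in A, so low C_A (CSTR or dilute feed) favours R.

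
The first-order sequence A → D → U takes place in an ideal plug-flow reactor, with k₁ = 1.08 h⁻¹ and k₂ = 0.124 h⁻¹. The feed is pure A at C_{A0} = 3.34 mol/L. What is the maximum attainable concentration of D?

2.52 mol/L

For a first-order series the maximum intermediate yield is C_{D,max}/C_{A0} = (k₁/k₂)^[k₂/(k₂−k₁)].
= (1.08/0.124)^(0.124/(0.124−1.08)) = (8.710)^(-0.1297) = 0.7552.
C_{D,max} = 0.7552×3.34 = 2.52 mol/L.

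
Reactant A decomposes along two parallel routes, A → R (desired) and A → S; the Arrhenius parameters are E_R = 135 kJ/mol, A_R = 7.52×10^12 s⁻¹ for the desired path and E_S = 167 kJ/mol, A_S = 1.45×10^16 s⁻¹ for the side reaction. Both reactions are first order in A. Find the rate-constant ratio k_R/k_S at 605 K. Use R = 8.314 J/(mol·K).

0.300

With equal orders, S_{R/S} = k_R/k_S = (A_R/A_S)·exp[(E_S−E_R)/(RT)].
(E_S−E_R)/(RT) = (167−135)×10³/(8.314×605) = 32000/5030 = 6.362.
k_R/k_S = (7.52×10^12/1.45×10^16)·exp(6.362) = 5.186×10^-4 × 579.3 = 0.300.
Since E_R < E_S, lowering the temperature improves selectivity toward R.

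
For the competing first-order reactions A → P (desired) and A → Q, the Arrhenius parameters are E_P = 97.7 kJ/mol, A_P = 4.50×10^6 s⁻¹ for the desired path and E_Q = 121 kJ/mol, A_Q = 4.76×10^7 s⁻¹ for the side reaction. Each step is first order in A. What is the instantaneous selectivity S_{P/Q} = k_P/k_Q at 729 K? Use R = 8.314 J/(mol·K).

With equal orders, S_{P/Q} = k_P/k_Q = (A_P/A_Q)·exp[(E_Q−E_P)/(RT)].
(E_Q−E_P)/(RT) = (121−97.7)×10³/(8.314×729) = 23300/6061 = 3.844.
k_P/k_Q = (4.50×10^6/4.76×10^7)·exp(3.844) = 0.09454 × 46.73 = 4.42.
Since E_P < E_Q, lowering the temperature improves selectivity toward P.

4.42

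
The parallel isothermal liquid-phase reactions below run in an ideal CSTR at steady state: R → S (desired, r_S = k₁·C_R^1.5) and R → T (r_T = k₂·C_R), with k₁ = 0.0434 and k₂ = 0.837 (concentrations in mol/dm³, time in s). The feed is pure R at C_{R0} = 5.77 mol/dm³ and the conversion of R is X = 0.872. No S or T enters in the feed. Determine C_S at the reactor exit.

0.215 mol/dm³

Exit C_R = C_{R0}(1−X) = 5.77×0.128 = 0.7386 mol/dm³.
Rates in a CSTR are evaluated at the outlet concentration: r_S = 0.0434×0.7386^1.5 = 0.02755, r_T = 0.837×0.7386 = 0.6182.
Fraction of consumed R going to S: r_S/(r_S+r_T) = 0.04266.
C_S = 0.04266·C_{R0}·X = 0.04266×5.77×0.872 = 0.215 mol/dm³.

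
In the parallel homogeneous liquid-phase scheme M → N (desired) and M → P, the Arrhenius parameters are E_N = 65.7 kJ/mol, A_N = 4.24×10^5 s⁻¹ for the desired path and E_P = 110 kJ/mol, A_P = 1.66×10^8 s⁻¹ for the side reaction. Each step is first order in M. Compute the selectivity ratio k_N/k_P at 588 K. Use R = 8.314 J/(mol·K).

k_N/k_P = (A_N/A_P)·exp[−(E_N−E_P)/(RT)] = (A_N/A_P)·exp[(E_P−E_N)/(RT)].
(E_P−E_N)/(RT) = (110−65.7)×10³/(8.314×588) = 44300/4889 = 9.062.
k_N/k_P = (4.24×10^5/1.66×10^8)·exp(9.062) = 0.002554 × 8620 = 22.0.
Since E_N < E_P, lowering the temperature improves selectivity toward N.

22.0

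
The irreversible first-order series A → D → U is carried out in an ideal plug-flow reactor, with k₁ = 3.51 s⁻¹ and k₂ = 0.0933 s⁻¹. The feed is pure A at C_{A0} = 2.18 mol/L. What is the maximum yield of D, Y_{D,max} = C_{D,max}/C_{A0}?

0.906

For a first-order series the maximum intermediate yield is C_{D,max}/C_{A0} = (k₁/k₂)^[k₂/(k₂−k₁)].
= (3.51/0.0933)^(0.0933/(0.0933−3.51)) = (37.62)^(-0.02731) = 0.9057.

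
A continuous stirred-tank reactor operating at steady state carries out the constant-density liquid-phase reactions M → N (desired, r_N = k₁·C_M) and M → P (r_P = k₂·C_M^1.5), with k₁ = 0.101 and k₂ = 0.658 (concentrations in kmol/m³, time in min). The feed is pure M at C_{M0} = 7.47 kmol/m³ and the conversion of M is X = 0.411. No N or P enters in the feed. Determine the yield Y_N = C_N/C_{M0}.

Exit C_M = C_{M0}(1−X) = 7.47×0.589 = 4.400 kmol/m³.
Rates in a CSTR are evaluated at the outlet concentration: r_N = 0.101×4.400 = 0.4444, r_P = 0.658×4.400^1.5 = 6.073.
Fraction of consumed M going to N: r_N/(r_N+r_P) = 0.06819.
C_N = 0.06819·C_{M0}·X = 0.06819×7.47×0.411 = 0.209 kmol/m³; Y_N = C_N/C_{M0} = 0.0280.

0.0280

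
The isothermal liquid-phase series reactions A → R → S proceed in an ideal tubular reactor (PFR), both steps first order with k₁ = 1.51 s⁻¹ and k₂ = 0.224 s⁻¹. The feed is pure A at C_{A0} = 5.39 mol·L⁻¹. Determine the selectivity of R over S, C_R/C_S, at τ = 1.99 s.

2.70

For first-order series with pure A initially, C_R(τ) = k₁C_{A0}/(k₂−k₁)·(e^(−k₁τ) − e^(−k₂τ)).
e^(−k₁τ) = e^(−1.51×1.99) = e^(−3.005) = 0.04954; e^(−k₂τ) = e^(−0.4458) = 0.6403.
C_R = 1.51×5.39/(0.224−1.51) × (0.04954−0.6403) = (-6.329)×(-0.5908) = 3.739 mol·L⁻¹.
C_A = C_{A0}e^(−k₁τ) = 0.2670 mol·L⁻¹, so C_S = C_{A0}−C_A−C_R = 1.384 mol·L⁻¹; C_R/C_S = 2.70.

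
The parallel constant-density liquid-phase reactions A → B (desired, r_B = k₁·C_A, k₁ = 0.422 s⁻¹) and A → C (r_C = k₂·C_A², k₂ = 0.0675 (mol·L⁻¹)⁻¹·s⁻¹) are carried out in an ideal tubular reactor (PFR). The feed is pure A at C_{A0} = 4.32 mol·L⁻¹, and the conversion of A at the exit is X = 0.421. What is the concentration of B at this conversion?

1.18 mol·L⁻¹

C_A = C_{A0}(1−X) = 2.501 mol·L⁻¹.
Along a PFR/batch, dC_B/dC_A = −r_B/(r_B+r_C) = −k₁/(k₁+k₂·C_A).
Integrating from C_{A0} to C_A: C_B = (0.422/0.0675)·ln[(0.422+0.0675·4.32)/(0.422+0.0675·2.50)] = 6.252·ln(0.7136/0.5908) = 1.180 mol·L⁻¹.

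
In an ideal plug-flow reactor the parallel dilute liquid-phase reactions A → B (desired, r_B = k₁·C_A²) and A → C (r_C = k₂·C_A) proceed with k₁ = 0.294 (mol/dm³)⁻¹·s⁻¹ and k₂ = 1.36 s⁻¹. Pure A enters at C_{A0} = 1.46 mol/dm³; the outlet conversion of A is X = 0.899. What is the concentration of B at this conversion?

0.189 mol/dm³

C_A = C_{A0}(1−X) = 0.1475 mol/dm³.
Along a PFR/batch, dC_C/dC_A = −r_C/(r_B+r_C) = −k₂/(k₂+k₁·C_A).
Integrating from C_{A0} to C_A: C_C = (1.36/0.294)·ln[(1.36+0.294·1.46)/(1.36+0.294·0.147)] = 4.626·ln(1.789/1.403) = 1.124 mol/dm³.
Then C_B = (C_{A0}−C_A) − C_C = 1.313 − 1.124 = 0.1888 mol/dm³.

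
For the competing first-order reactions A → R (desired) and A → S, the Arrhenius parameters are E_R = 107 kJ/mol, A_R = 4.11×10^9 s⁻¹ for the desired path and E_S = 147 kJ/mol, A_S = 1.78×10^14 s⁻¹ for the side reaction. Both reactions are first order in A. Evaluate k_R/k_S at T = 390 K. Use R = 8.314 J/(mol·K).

5.26

With equal orders, S_{R/S} = k_R/k_S = (A_R/A_S)·exp[(E_S−E_R)/(RT)].
(E_S−E_R)/(RT) = (147−107)×10³/(8.314×390) = 40000/3242 = 12.34.
k_R/k_S = (4.11×10^9/1.78×10^14)·exp(12.34) = 2.309×10^-5 × 2.278×10^5 = 5.26.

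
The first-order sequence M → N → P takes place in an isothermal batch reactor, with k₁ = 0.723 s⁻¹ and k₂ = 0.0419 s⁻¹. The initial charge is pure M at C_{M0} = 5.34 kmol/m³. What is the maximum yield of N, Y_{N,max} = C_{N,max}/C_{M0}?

0.839

Evaluating C_N at t_opt = ln(k₂/k₁)/(k₂−k₁) gives C_{N,max}/C_{M0} = (k₁/k₂)^[k₂/(k₂−k₁)].
= (0.723/0.0419)^(0.0419/(0.0419−0.723)) = (17.26)^(-0.06152) = 0.8393.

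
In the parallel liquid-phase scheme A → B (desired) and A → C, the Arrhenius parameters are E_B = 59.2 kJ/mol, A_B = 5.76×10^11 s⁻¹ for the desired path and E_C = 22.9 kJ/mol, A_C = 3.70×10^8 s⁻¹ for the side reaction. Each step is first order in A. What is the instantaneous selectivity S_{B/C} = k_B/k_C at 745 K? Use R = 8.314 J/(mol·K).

Since both paths have the same order in A, the concentration cancels and S_{B/C} = k_B/k_C = (A_B/A_C)·exp[(E_C−E_B)/(RT)].
(E_C−E_B)/(RT) = (22.9−59.2)×10³/(8.314×745) = -36300/6194 = -5.861.
k_B/k_C = (5.76×10^11/3.70×10^8)·exp(-5.861) = 1557 × 0.002850 = 4.44.
Since E_B > E_C, raising the temperature improves selectivity toward B.

4.44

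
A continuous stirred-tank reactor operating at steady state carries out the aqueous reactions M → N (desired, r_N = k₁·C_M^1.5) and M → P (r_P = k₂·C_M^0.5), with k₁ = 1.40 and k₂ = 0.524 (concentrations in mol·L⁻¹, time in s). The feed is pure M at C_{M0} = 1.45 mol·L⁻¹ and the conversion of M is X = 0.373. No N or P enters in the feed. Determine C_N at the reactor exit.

Exit C_M = C_{M0}(1−X) = 1.45×0.627 = 0.9092 mol·L⁻¹.
Rates in a CSTR are evaluated at the outlet concentration: r_N = 1.40×0.9092^1.5 = 1.214, r_P = 0.524×0.9092^0.5 = 0.4996.
Fraction of consumed M going to N: r_N/(r_N+r_P) = 0.7084.
C_N = 0.7084·C_{M0}·X = 0.7084×1.45×0.373 = 0.383 mol·L⁻¹.

0.383 mol·L⁻¹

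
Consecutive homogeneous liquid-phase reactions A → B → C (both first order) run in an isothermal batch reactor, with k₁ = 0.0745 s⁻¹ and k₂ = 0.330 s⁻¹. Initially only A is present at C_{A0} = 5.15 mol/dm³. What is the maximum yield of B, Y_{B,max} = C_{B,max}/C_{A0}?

0.146

At the optimum, C_{B,max}/C_{A0} = (k₁/k₂)^[k₂/(k₂−k₁)].
= (0.0745/0.330)^(0.330/(0.330−0.0745)) = (0.2258)^(1.292) = 0.1463.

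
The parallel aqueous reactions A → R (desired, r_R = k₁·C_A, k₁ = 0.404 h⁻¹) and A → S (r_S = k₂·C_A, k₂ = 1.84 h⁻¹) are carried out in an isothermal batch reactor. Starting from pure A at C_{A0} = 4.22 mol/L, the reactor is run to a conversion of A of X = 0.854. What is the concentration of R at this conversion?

0.649 mol/L

C_A = C_{A0}(1−X) = 0.6161 mol/L.
Both paths are first order in A, so the instantaneous fraction to R is constant: dC_R/d(−C_A) = k₁/(k₁+k₂) = 0.1800.
C_R = 0.1800·(C_{A0}−C_A) = 0.1800×3.604 = 0.649 mol/L.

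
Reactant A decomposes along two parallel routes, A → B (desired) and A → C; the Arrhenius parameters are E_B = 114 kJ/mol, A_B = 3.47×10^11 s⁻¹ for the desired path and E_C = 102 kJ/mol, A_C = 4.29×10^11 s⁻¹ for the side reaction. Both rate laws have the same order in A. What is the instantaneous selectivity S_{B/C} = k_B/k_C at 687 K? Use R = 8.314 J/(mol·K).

0.0990

k_B/k_C = (A_B/A_C)·exp[−(E_B−E_C)/(RT)] = (A_B/A_C)·exp[(E_C−E_B)/(RT)].
(E_C−E_B)/(RT) = (102−114)×10³/(8.314×687) = -12000/5712 = -2.101.
k_B/k_C = (3.47×10^11/4.29×10^11)·exp(-2.101) = 0.8089 × 0.1223 = 0.0990.
Since E_B > E_C, raising the temperature improves selectivity toward B.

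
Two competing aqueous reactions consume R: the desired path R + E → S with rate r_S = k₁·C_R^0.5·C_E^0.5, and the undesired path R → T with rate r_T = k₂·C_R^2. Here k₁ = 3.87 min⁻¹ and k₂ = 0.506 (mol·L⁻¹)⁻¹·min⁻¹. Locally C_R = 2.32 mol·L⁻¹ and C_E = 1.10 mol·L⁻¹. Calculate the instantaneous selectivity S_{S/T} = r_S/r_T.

S_{S/T} = r_S/r_T = (k₁·C_R^0.5·C_E^0.5)/(k₂·C_R^2) = (k₁/k₂)·C_R^-1.5·C_E^0.5.
= (3.87×2.320^0.5×1.100^0.5) / (0.506×2.320^2) = 6.182/2.723 = 2.27.
The undesired path is higher order in R, so low C_R (CSTR or dilute feed) favours S.

2.27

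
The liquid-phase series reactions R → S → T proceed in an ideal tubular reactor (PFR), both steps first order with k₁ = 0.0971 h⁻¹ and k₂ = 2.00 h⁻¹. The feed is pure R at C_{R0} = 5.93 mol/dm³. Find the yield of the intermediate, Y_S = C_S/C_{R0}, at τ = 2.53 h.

0.0396

Solving the coupled first-order balances gives C_S(τ) = [k₁/(k₂−k₁)]·C_{R0}·(e^(−k₁τ) − e^(−k₂τ)).
e^(−k₁τ) = e^(−0.0971×2.53) = e^(−0.2457) = 0.7822; e^(−k₂τ) = e^(−5.060) = 0.006346.
C_S = 0.0971×5.93/(2.00−0.0971) × (0.7822−0.006346) = 0.3026×0.7758 = 0.2348 mol/dm³.
Y_S = C_S/C_{R0} = 0.2348/5.93 = 0.0396.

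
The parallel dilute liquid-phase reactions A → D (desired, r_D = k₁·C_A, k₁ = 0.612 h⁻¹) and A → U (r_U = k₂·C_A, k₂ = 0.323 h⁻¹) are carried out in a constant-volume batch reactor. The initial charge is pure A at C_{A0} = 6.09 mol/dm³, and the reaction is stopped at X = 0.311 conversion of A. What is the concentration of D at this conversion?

1.24 mol/dm³

C_A = C_{A0}(1−X) = 4.196 mol/dm³.
Both paths are first order in A, so the instantaneous fraction to D is constant: dC_D/d(−C_A) = k₁/(k₁+k₂) = 0.6545.
C_D = 0.6545·(C_{A0}−C_A) = 0.6545×1.894 = 1.24 mol/dm³.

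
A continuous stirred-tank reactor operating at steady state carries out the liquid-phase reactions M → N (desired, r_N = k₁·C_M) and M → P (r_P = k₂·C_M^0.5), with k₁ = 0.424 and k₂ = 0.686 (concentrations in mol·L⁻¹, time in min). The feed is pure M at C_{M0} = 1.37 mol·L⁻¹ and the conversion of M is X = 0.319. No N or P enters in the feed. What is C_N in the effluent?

Exit C_M = C_{M0}(1−X) = 1.37×0.681 = 0.9330 mol·L⁻¹.
In a CSTR the entire volume is at exit conditions, so r_N = 0.424×0.9330 = 0.3956 and r_P = 0.686×0.9330^0.5 = 0.6626.
Fraction of consumed M going to N: r_N/(r_N+r_P) = 0.3738.
C_N = 0.3738·C_{M0}·X = 0.3738×1.37×0.319 = 0.163 mol·L⁻¹.

0.163 mol·L⁻¹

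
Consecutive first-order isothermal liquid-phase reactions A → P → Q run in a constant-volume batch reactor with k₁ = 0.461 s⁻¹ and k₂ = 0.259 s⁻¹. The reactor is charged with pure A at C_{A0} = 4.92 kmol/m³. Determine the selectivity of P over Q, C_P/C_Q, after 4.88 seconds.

The intermediate concentration in a first-order A→B→C sequence is C_P = k₁C_{A0}(e^(−k₁t) − e^(−k₂t))/(k₂−k₁).
e^(−k₁t) = e^(−0.461×4.88) = e^(−2.250) = 0.1054; e^(−k₂t) = e^(−1.264) = 0.2825.
C_P = 0.461×4.92/(0.259−0.461) × (0.1054−0.2825) = (-11.23)×(-0.1771) = 1.989 kmol/m³.
C_A = C_{A0}e^(−k₁t) = 0.5187 kmol/m³, so C_Q = C_{A0}−C_A−C_P = 2.413 kmol/m³; C_P/C_Q = 0.824.

0.824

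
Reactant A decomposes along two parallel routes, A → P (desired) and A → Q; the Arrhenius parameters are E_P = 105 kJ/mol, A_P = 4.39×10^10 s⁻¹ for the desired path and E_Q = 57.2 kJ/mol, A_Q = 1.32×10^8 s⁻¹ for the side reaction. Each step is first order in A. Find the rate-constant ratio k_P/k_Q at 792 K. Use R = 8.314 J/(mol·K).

0.234

With equal orders, S_{P/Q} = k_P/k_Q = (A_P/A_Q)·exp[(E_Q−E_P)/(RT)].
(E_Q−E_P)/(RT) = (57.2−105)×10³/(8.314×792) = -47800/6585 = -7.259.
k_P/k_Q = (4.39×10^10/1.32×10^8)·exp(-7.259) = 332.6 × 7.036×10^-4 = 0.234.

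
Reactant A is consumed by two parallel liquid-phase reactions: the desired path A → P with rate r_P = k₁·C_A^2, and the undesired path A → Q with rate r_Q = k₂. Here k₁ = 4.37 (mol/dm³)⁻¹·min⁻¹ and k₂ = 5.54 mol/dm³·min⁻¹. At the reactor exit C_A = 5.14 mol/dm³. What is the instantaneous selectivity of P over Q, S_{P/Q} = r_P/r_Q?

20.8

S_{P/Q} = r_P/r_Q = (k₁·C_A^2)/(k₂) = (k₁/k₂)·C_A^2.
= (4.37×5.140^2) / (5.54) = 115.5/5.540 = 20.8.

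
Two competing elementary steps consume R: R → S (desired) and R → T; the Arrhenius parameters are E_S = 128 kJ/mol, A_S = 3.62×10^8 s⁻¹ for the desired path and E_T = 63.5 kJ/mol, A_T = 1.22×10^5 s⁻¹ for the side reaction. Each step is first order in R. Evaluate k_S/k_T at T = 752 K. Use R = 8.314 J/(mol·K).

0.0982

k_S/k_T = (A_S/A_T)·exp[−(E_S−E_T)/(RT)] = (A_S/A_T)·exp[(E_T−E_S)/(RT)].
(E_T−E_S)/(RT) = (63.5−128)×10³/(8.314×752) = -64500/6252 = -10.32.
k_S/k_T = (3.62×10^8/1.22×10^5)·exp(-10.32) = 2967 × 3.308×10^-5 = 0.0982.
Since E_S > E_T, raising the temperature improves selectivity toward S.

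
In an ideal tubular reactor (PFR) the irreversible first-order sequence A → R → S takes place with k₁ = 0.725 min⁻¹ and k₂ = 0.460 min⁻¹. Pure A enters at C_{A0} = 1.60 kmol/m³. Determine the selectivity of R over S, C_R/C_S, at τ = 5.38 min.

0.217

For first-order series with pure A initially, C_R(τ) = k₁C_{A0}/(k₂−k₁)·(e^(−k₁τ) − e^(−k₂τ)).
e^(−k₁τ) = e^(−0.725×5.38) = e^(−3.900) = 0.02023; e^(−k₂τ) = e^(−2.475) = 0.08418.
C_R = 0.725×1.60/(0.460−0.725) × (0.02023−0.08418) = (-4.377)×(-0.06395) = 0.2799 kmol/m³.
C_A = C_{A0}e^(−k₁τ) = 0.03237 kmol/m³, so C_S = C_{A0}−C_A−C_R = 1.288 kmol/m³; C_R/C_S = 0.217.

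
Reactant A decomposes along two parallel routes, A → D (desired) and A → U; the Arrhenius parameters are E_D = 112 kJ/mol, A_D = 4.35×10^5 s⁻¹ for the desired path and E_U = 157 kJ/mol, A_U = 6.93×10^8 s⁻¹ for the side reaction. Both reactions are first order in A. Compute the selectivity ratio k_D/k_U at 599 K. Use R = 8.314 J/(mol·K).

5.27

Since both paths have the same order in A, the concentration cancels and S_{D/U} = k_D/k_U = (A_D/A_U)·exp[(E_U−E_D)/(RT)].
(E_U−E_D)/(RT) = (157−112)×10³/(8.314×599) = 45000/4980 = 9.036.
k_D/k_U = (4.35×10^5/6.93×10^8)·exp(9.036) = 6.277×10^-4 × 8400 = 5.27.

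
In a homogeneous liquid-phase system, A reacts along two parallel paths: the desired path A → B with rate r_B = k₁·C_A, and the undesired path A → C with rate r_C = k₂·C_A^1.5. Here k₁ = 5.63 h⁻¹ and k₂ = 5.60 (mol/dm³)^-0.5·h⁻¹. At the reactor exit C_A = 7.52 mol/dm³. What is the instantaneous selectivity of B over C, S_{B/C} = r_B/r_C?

0.367

S_{B/C} = r_B/r_C = (k₁·C_A)/(k₂·C_A^1.5) = (k₁/k₂)·C_A^-0.5.
= (5.63×7.520) / (5.60×7.520^1.5) = 42.34/115.5 = 0.367.
The undesired path is higher order in A, so low C_A (CSTR or dilute feed) favours B.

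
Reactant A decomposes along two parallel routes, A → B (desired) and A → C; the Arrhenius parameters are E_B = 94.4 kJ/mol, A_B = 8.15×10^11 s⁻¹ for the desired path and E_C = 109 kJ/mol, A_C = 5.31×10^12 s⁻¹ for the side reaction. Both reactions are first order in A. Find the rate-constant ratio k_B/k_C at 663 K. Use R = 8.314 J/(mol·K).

Since both paths have the same order in A, the concentration cancels and S_{B/C} = k_B/k_C = (A_B/A_C)·exp[(E_C−E_B)/(RT)].
(E_C−E_B)/(RT) = (109−94.4)×10³/(8.314×663) = 14600/5512 = 2.649.
k_B/k_C = (8.15×10^11/5.31×10^12)·exp(2.649) = 0.1535 × 14.14 = 2.17.
Since E_B < E_C, lowering the temperature improves selectivity toward B.

2.17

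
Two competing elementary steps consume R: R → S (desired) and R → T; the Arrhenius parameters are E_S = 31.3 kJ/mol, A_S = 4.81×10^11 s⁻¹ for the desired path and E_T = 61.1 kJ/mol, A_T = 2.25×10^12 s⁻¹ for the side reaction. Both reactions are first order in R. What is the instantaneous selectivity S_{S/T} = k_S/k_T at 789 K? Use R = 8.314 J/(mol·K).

Since both paths have the same order in R, the concentration cancels and S_{S/T} = k_S/k_T = (A_S/A_T)·exp[(E_T−E_S)/(RT)].
(E_T−E_S)/(RT) = (61.1−31.3)×10³/(8.314×789) = 29800/6560 = 4.543.
k_S/k_T = (4.81×10^11/2.25×10^12)·exp(4.543) = 0.2138 × 93.96 = 20.1.

20.1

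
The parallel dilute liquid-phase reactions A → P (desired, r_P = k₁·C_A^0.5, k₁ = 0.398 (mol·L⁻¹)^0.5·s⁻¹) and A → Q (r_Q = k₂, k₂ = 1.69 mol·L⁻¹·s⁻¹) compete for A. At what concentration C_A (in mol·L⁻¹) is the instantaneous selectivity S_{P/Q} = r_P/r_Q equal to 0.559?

S_{P/Q} = (k₁/k₂)·C_A^0.5 ⇒ C_A = (S·k₂/k₁)^(2).
= (0.559×1.69/0.398)^(2) = (2.374)^(2) = 5.63 mol·L⁻¹.

5.63 mol·L⁻¹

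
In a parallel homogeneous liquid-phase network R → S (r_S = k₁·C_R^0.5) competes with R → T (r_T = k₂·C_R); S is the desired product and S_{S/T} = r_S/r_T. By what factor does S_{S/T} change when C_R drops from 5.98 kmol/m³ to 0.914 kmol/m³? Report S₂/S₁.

2.56

S_{S/T} = (k₁/k₂)·C_R^-0.5, so S₂/S₁ = (C_{R,2}/C_{R,1})^-0.5.
= (0.914/5.98)^(-0.5) = (0.1528)^(-0.5) = 2.56.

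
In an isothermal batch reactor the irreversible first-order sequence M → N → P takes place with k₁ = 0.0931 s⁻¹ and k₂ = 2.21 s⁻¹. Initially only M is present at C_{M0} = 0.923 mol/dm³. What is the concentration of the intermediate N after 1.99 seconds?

0.0332 mol/dm³

For first-order series with pure M initially, C_N(t) = k₁C_{M0}/(k₂−k₁)·(e^(−k₁t) − e^(−k₂t)).
e^(−k₁t) = e^(−0.0931×1.99) = e^(−0.1853) = 0.8309; e^(−k₂t) = e^(−4.398) = 0.01230.
C_N = 0.0931×0.923/(2.21−0.0931) × (0.8309−0.01230) = 0.04059×0.8186 = 0.03323 mol/dm³.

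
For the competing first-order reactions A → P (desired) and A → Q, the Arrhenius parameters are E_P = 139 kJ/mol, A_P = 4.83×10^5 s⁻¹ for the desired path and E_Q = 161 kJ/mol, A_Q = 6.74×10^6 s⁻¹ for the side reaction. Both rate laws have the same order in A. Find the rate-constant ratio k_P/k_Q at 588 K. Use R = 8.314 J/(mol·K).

6.45

Since both paths have the same order in A, the concentration cancels and S_{P/Q} = k_P/k_Q = (A_P/A_Q)·exp[(E_Q−E_P)/(RT)].
(E_Q−E_P)/(RT) = (161−139)×10³/(8.314×588) = 22000/4889 = 4.500.
k_P/k_Q = (4.83×10^5/6.74×10^6)·exp(4.500) = 0.07166 × 90.04 = 6.45.
Since E_P < E_Q, lowering the temperature improves selectivity toward P.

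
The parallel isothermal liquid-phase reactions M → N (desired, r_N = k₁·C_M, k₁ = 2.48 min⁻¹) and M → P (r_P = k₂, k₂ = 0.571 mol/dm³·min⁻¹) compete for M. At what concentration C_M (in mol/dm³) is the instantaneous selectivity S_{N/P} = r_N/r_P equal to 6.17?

S_{N/P} = (k₁/k₂)·C_M ⇒ C_M = S·k₂/k₁.
= 6.17×0.571/2.48 = 1.42 mol/dm³.

1.42 mol/dm³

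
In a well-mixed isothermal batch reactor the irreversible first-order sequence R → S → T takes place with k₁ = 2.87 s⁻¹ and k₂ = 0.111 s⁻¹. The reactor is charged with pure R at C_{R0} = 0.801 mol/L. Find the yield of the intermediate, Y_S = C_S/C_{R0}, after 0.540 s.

The intermediate concentration in a first-order A→B→C sequence is C_S = k₁C_{R0}(e^(−k₁t) − e^(−k₂t))/(k₂−k₁).
e^(−k₁t) = e^(−2.87×0.540) = e^(−1.550) = 0.2123; e^(−k₂t) = e^(−0.05994) = 0.9418.
C_S = 2.87×0.801/(0.111−2.87) × (0.2123−0.9418) = (-0.8332)×(-0.7295) = 0.6079 mol/L.
Y_S = C_S/C_{R0} = 0.6079/0.801 = 0.759.

0.759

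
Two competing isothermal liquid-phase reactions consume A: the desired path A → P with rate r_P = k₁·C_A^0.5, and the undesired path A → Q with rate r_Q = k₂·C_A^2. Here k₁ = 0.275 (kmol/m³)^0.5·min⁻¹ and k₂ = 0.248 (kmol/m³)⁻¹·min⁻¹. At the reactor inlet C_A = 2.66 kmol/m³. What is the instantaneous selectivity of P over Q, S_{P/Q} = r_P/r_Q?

0.256

S_{P/Q} = r_P/r_Q = (k₁·C_A^0.5)/(k₂·C_A^2) = (k₁/k₂)·C_A^-1.5.
= (0.275×2.660^0.5) / (0.248×2.660^2) = 0.4485/1.755 = 0.256.
The undesired path is higher order in A, so low C_A (CSTR or dilute feed) favours P.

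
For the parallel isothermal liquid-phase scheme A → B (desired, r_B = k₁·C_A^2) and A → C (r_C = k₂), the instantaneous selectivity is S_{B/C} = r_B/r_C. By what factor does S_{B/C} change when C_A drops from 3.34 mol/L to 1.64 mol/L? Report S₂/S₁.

0.241

S_{B/C} = (k₁/k₂)·C_A^2, so S₂/S₁ = (C_{A,2}/C_{A,1})^2.
= (1.64/3.34)^2 = (0.4910)^2 = 0.241.
Selectivity toward B falls as C_A falls — high-concentration operation is favoured.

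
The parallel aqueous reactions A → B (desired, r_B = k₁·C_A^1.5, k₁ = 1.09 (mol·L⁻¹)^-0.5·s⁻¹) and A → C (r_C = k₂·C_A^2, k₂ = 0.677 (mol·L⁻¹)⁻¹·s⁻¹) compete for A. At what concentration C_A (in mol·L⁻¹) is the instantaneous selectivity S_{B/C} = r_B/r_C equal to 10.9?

S_{B/C} = (k₁/k₂)·C_A^-0.5 ⇒ C_A = (S·k₂/k₁)^(-2).
= (10.9×0.677/1.09)^(-2) = (6.770)^(-2) = 0.0218 mol·L⁻¹.

0.0218 mol·L⁻¹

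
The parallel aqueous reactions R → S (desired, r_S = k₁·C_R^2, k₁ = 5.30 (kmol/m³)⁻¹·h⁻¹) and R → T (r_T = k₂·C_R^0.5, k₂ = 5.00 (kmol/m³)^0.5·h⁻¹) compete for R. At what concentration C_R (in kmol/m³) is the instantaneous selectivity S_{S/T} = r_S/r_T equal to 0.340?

S_{S/T} = (k₁/k₂)·C_R^1.5 ⇒ C_R = (S·k₂/k₁)^(1/1.5).
= (0.340×5.00/5.30)^(0.6667) = (0.3208)^(0.6667) = 0.469 kmol/m³.

0.469 kmol/m³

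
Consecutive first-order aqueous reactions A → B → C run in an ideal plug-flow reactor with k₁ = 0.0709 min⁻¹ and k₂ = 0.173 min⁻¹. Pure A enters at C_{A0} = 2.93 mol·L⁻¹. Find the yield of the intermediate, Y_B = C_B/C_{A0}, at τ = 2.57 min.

0.134

The intermediate concentration in a first-order A→B→C sequence is C_B = k₁C_{A0}(e^(−k₁τ) − e^(−k₂τ))/(k₂−k₁).
e^(−k₁τ) = e^(−0.0709×2.57) = e^(−0.1822) = 0.8334; e^(−k₂τ) = e^(−0.4446) = 0.6411.
C_B = 0.0709×2.93/(0.173−0.0709) × (0.8334−0.6411) = 2.035×0.1923 = 0.3914 mol·L⁻¹.
Y_B = C_B/C_{A0} = 0.3914/2.93 = 0.134.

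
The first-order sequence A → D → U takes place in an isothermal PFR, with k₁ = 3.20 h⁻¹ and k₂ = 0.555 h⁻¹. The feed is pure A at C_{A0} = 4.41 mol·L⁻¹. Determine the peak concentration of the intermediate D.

For a first-order series the maximum intermediate yield is C_{D,max}/C_{A0} = (k₁/k₂)^[k₂/(k₂−k₁)].
= (3.20/0.555)^(0.555/(0.555−3.20)) = (5.766)^(-0.2098) = 0.6924.
C_{D,max} = 0.6924×4.41 = 3.05 mol·L⁻¹.

3.05 mol·L⁻¹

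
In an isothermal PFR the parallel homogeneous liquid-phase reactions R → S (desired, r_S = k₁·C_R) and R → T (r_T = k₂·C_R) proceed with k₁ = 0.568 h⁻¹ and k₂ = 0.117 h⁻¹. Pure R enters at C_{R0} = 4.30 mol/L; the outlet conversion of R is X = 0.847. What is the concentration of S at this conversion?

C_R = C_{R0}(1−X) = 0.6579 mol/L.
Both paths are first order in R, so the instantaneous fraction to S is constant: dC_S/d(−C_R) = k₁/(k₁+k₂) = 0.8292.
C_S = 0.8292·(C_{R0}−C_R) = 0.8292×3.642 = 3.02 mol/L.

3.02 mol/L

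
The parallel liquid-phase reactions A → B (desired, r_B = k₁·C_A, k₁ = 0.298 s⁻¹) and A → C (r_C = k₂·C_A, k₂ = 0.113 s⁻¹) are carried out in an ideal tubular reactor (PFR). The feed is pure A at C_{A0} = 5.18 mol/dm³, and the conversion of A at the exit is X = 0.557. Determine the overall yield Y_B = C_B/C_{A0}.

C_A = C_{A0}(1−X) = 2.295 mol/dm³.
Both paths are first order in A, so the instantaneous fraction to B is constant: dC_B/d(−C_A) = k₁/(k₁+k₂) = 0.7251.
C_B = 0.7251·(C_{A0}−C_A) = 0.7251×2.885 = 2.09 mol/dm³.
Y_B = C_B/C_{A0} = 2.092/5.18 = 0.404.

0.404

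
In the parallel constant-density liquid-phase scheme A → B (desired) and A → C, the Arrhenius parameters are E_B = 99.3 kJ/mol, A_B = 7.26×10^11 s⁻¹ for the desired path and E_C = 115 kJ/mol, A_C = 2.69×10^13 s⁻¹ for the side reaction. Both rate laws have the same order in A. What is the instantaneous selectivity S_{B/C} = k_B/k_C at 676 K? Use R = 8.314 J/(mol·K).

Since both paths have the same order in A, the concentration cancels and S_{B/C} = k_B/k_C = (A_B/A_C)·exp[(E_C−E_B)/(RT)].
(E_C−E_B)/(RT) = (115−99.3)×10³/(8.314×676) = 15700/5620 = 2.793.
k_B/k_C = (7.26×10^11/2.69×10^13)·exp(2.793) = 0.02699 × 16.34 = 0.441.

0.441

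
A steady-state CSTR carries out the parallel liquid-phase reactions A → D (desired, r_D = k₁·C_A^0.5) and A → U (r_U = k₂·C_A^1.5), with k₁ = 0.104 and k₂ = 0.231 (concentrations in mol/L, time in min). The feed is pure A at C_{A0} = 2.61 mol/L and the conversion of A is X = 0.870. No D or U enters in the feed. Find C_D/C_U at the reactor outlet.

1.33

Exit C_A = C_{A0}(1−X) = 2.61×0.130 = 0.3393 mol/L.
Rates in a CSTR are evaluated at the outlet concentration: r_D = 0.104×0.3393^0.5 = 0.06058, r_U = 0.231×0.3393^1.5 = 0.04565.
Overall selectivity = C_D/C_U = r_Dτ/(r_Uτ) = r_D/r_U = 1.33.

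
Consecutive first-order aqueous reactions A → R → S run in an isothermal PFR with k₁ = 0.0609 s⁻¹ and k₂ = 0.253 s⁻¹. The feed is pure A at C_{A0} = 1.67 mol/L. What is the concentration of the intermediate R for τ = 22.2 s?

0.135 mol/L

Solving the coupled first-order balances gives C_R(τ) = [k₁/(k₂−k₁)]·C_{A0}·(e^(−k₁τ) − e^(−k₂τ)).
e^(−k₁τ) = e^(−0.0609×22.2) = e^(−1.352) = 0.2587; e^(−k₂τ) = e^(−5.617) = 0.003637.
C_R = 0.0609×1.67/(0.253−0.0609) × (0.2587−0.003637) = 0.5294×0.2551 = 0.1351 mol/L.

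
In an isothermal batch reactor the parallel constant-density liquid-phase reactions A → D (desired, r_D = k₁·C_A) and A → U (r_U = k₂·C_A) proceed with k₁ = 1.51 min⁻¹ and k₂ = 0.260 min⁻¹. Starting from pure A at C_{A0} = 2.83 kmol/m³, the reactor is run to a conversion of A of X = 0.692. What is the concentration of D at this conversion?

1.67 kmol/m³

C_A = C_{A0}(1−X) = 0.8716 kmol/m³.
Both paths are first order in A, so the instantaneous fraction to D is constant: dC_D/d(−C_A) = k₁/(k₁+k₂) = 0.8531.
C_D = 0.8531·(C_{A0}−C_A) = 0.8531×1.958 = 1.67 kmol/m³.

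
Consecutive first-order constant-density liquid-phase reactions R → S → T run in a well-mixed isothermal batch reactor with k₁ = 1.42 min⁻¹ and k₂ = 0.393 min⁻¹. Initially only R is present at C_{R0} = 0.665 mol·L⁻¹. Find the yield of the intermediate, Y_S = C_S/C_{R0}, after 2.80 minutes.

0.434

Solving the coupled first-order balances gives C_S(t) = [k₁/(k₂−k₁)]·C_{R0}·(e^(−k₁t) − e^(−k₂t)).
e^(−k₁t) = e^(−1.42×2.80) = e^(−3.976) = 0.01876; e^(−k₂t) = e^(−1.100) = 0.3327.
C_S = 1.42×0.665/(0.393−1.42) × (0.01876−0.3327) = (-0.9195)×(-0.3140) = 0.2887 mol·L⁻¹.
Y_S = C_S/C_{R0} = 0.2887/0.665 = 0.434.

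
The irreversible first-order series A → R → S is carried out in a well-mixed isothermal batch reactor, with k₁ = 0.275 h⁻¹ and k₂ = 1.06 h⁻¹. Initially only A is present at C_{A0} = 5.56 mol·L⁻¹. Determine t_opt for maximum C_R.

Setting dC_R/dt = 0 gives t_opt = ln(k₂/k₁)/(k₂−k₁).
= ln(1.06/0.275)/(1.06−0.275) = ln(3.855)/0.7850 = 1.349/0.7850 = 1.72 h.

1.72 h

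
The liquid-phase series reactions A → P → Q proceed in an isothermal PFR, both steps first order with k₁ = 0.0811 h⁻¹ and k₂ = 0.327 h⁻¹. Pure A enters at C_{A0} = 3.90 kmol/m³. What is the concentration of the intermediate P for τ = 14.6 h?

Solving the coupled first-order balances gives C_P(τ) = [k₁/(k₂−k₁)]·C_{A0}·(e^(−k₁τ) − e^(−k₂τ)).
e^(−k₁τ) = e^(−0.0811×14.6) = e^(−1.184) = 0.3060; e^(−k₂τ) = e^(−4.774) = 0.008445.
C_P = 0.0811×3.90/(0.327−0.0811) × (0.3060−0.008445) = 1.286×0.2976 = 0.3828 kmol/m³.

0.383 kmol/m³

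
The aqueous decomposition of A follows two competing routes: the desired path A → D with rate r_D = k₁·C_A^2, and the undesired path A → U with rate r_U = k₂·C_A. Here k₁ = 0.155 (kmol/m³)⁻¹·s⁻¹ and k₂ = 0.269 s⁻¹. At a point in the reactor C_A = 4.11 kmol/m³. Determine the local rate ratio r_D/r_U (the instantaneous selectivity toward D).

2.37

S_{D/U} = r_D/r_U = (k₁·C_A^2)/(k₂·C_A) = (k₁/k₂)·C_A.
= (0.155×4.110^2) / (0.269×4.110) = 2.618/1.106 = 2.37.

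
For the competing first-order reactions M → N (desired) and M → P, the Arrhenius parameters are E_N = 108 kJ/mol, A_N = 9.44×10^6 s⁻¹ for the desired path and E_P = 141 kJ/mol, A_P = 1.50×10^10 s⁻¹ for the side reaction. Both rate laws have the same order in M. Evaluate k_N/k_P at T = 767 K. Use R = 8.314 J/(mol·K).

0.111

Since both paths have the same order in M, the concentration cancels and S_{N/P} = k_N/k_P = (A_N/A_P)·exp[(E_P−E_N)/(RT)].
(E_P−E_N)/(RT) = (141−108)×10³/(8.314×767) = 33000/6377 = 5.175.
k_N/k_P = (9.44×10^6/1.50×10^10)·exp(5.175) = 6.293×10^-4 × 176.8 = 0.111.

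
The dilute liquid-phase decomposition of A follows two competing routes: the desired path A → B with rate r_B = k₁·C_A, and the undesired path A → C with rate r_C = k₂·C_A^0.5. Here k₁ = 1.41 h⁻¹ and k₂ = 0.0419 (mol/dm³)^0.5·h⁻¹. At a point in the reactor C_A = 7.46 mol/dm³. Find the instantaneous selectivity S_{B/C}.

S_{B/C} = r_B/r_C = (k₁·C_A)/(k₂·C_A^0.5) = (k₁/k₂)·C_A^0.5.
= (1.41×7.460) / (0.0419×7.460^0.5) = 10.52/0.1144 = 91.9.

91.9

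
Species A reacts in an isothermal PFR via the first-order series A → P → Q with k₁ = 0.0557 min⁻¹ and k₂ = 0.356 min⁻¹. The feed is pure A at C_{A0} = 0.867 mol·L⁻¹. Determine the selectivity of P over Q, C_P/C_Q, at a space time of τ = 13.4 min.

Solving the coupled first-order balances gives C_P(τ) = [k₁/(k₂−k₁)]·C_{A0}·(e^(−k₁τ) − e^(−k₂τ)).
e^(−k₁τ) = e^(−0.0557×13.4) = e^(−0.7464) = 0.4741; e^(−k₂τ) = e^(−4.770) = 0.008477.
C_P = 0.0557×0.867/(0.356−0.0557) × (0.4741−0.008477) = 0.1608×0.4656 = 0.07487 mol·L⁻¹.
C_A = C_{A0}e^(−k₁τ) = 0.4110 mol·L⁻¹, so C_Q = C_{A0}−C_A−C_P = 0.3811 mol·L⁻¹; C_P/C_Q = 0.196.

0.196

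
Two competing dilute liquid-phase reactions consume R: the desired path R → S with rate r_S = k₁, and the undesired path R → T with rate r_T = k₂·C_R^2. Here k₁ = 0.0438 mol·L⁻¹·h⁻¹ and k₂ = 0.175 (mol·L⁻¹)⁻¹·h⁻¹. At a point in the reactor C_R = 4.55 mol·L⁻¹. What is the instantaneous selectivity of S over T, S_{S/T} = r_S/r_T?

0.0121

S_{S/T} = r_S/r_T = (k₁)/(k₂·C_R^2) = (k₁/k₂)·C_R^-2.
= (0.0438) / (0.175×4.550^2) = 0.04380/3.623 = 0.0121.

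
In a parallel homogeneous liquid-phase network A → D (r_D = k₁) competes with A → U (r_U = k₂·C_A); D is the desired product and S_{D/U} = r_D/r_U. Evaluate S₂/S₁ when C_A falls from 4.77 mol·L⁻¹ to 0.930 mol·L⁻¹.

S_{D/U} = (k₁/k₂)·C_A⁻¹, so S₂/S₁ = (C_{A,2}/C_{A,1})⁻¹.
= 4.77/0.930 = 5.13.
Selectivity toward D rises as C_A falls — low-concentration operation is favoured.

5.13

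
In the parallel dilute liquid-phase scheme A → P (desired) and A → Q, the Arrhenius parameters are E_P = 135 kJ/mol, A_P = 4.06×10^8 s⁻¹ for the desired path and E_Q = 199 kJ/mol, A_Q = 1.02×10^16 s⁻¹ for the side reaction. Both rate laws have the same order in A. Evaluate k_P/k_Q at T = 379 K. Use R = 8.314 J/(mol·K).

Since both paths have the same order in A, the concentration cancels and S_{P/Q} = k_P/k_Q = (A_P/A_Q)·exp[(E_Q−E_P)/(RT)].
(E_Q−E_P)/(RT) = (199−135)×10³/(8.314×379) = 64000/3151 = 20.31.
k_P/k_Q = (4.06×10^8/1.02×10^16)·exp(20.31) = 3.980×10^-8 × 6.621×10^8 = 26.4.

26.4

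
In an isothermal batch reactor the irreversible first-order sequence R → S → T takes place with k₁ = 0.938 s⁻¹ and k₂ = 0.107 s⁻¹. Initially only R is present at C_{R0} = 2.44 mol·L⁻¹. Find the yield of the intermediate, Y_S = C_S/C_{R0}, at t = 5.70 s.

0.608

Solving the coupled first-order balances gives C_S(t) = [k₁/(k₂−k₁)]·C_{R0}·(e^(−k₁t) − e^(−k₂t)).
e^(−k₁t) = e^(−0.938×5.70) = e^(−5.347) = 0.004764; e^(−k₂t) = e^(−0.6099) = 0.5434.
C_S = 0.938×2.44/(0.107−0.938) × (0.004764−0.5434) = (-2.754)×(-0.5386) = 1.484 mol·L⁻¹.
Y_S = C_S/C_{R0} = 1.484/2.44 = 0.608.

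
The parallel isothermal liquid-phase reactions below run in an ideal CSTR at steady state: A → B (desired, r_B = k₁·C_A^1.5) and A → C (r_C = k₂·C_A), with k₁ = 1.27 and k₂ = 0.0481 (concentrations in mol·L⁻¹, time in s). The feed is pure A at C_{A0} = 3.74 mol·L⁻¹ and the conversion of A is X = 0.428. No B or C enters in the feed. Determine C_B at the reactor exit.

Exit C_A = C_{A0}(1−X) = 3.74×0.572 = 2.139 mol·L⁻¹.
A CSTR operates uniformly at the exit composition, giving r_B = 3.974 and r_C = 0.1029 (each k·C_A^n at C_A = 2.139).
Fraction of consumed A going to B: r_B/(r_B+r_C) = 0.9748.
C_B = 0.9748·C_{A0}·X = 0.9748×3.74×0.428 = 1.56 mol·L⁻¹.

1.56 mol·L⁻¹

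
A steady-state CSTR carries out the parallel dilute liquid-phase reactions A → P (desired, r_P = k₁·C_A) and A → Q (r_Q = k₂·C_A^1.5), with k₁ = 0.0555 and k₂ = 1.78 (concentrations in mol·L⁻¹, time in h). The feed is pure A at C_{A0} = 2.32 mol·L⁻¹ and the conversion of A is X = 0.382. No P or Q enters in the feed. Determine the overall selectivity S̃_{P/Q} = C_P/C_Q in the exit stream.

0.0260

Exit C_A = C_{A0}(1−X) = 2.32×0.618 = 1.434 mol·L⁻¹.
Rates in a CSTR are evaluated at the outlet concentration: r_P = 0.0555×1.434 = 0.07957, r_Q = 1.78×1.434^1.5 = 3.056.
Overall selectivity = C_P/C_Q = r_Pτ/(r_Qτ) = r_P/r_Q = 0.0260.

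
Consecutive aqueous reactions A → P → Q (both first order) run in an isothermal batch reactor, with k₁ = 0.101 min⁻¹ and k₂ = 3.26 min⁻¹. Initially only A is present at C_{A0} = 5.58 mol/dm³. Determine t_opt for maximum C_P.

1.10 min

The intermediate peaks when r₁ = r₂, i.e. k₁e^(−k₁t) = k₂e^(−k₂t), giving t_opt = ln(k₂/k₁)/(k₂−k₁).
= ln(3.26/0.101)/(3.26−0.101) = ln(32.28)/3.159 = 3.474/3.159 = 1.10 min.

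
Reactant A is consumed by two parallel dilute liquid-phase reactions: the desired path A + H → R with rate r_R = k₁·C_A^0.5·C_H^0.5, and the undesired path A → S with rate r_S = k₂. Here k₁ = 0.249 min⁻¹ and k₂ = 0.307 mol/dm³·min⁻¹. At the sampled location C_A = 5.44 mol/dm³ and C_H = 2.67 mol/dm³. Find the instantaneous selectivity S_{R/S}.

S_{R/S} = r_R/r_S = (k₁·C_A^0.5·C_H^0.5)/(k₂) = (k₁/k₂)·C_A^0.5·C_H^0.5.
= (0.249×5.440^0.5×2.670^0.5) / (0.307) = 0.9490/0.3070 = 3.09.
Since the desired path is higher order in A, keeping C_A high (PFR or concentrated feed) favours R.

3.09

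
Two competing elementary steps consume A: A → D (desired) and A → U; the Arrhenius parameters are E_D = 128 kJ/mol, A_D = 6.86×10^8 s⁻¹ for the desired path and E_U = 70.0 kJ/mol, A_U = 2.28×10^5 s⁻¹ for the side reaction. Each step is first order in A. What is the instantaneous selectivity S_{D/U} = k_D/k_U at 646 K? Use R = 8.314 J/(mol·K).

Since both paths have the same order in A, the concentration cancels and S_{D/U} = k_D/k_U = (A_D/A_U)·exp[(E_U−E_D)/(RT)].
(E_U−E_D)/(RT) = (70.0−128)×10³/(8.314×646) = -58000/5371 = -10.80.
k_D/k_U = (6.86×10^8/2.28×10^5)·exp(-10.80) = 3009 × 2.042×10^-5 = 0.0614.
Since E_D > E_U, raising the temperature improves selectivity toward D.

0.0614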